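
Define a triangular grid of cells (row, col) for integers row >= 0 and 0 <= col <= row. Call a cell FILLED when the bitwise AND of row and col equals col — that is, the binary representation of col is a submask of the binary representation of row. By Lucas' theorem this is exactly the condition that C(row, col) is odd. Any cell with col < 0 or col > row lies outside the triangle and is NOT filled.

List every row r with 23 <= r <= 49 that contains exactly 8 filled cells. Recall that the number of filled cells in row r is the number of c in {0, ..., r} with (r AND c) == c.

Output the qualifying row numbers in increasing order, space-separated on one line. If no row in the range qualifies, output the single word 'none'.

Answer: 25 26 28 35 37 38 41 42 44 49

Derivation:
Row r has 2^popcount(r) filled cells, so we need popcount(r) = log2(8) = 3.
Scan r = 23..49 and keep those with exactly 3 one-bits:
r=23=10111 popcount=4 -> skip
r=24=11000 popcount=2 -> skip
r=25=11001 popcount=3 -> KEEP
r=26=11010 popcount=3 -> KEEP
r=27=11011 popcount=4 -> skip
r=28=11100 popcount=3 -> KEEP
r=29=11101 popcount=4 -> skip
r=30=11110 popcount=4 -> skip
r=31=11111 popcount=5 -> skip
r=32=100000 popcount=1 -> skip
r=33=100001 popcount=2 -> skip
r=34=100010 popcount=2 -> skip
r=35=100011 popcount=3 -> KEEP
r=36=100100 popcount=2 -> skip
r=37=100101 popcount=3 -> KEEP
r=38=100110 popcount=3 -> KEEP
r=39=100111 popcount=4 -> skip
r=40=101000 popcount=2 -> skip
r=41=101001 popcount=3 -> KEEP
r=42=101010 popcount=3 -> KEEP
r=43=101011 popcount=4 -> skip
r=44=101100 popcount=3 -> KEEP
r=45=101101 popcount=4 -> skip
r=46=101110 popcount=4 -> skip
r=47=101111 popcount=5 -> skip
r=48=110000 popcount=2 -> skip
r=49=110001 popcount=3 -> KEEP
Kept rows: 25 26 28 35 37 38 41 42 44 49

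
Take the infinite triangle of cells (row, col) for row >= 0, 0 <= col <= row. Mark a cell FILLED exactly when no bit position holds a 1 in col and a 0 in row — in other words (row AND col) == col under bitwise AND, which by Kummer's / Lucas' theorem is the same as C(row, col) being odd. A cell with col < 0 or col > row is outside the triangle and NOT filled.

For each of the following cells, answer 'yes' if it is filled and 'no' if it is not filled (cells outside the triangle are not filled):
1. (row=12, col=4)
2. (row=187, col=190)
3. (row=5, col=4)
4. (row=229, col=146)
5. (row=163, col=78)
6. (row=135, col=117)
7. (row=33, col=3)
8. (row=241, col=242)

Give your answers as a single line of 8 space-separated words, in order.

(12,4): row=0b1100, col=0b100, row AND col = 0b100 = 4; 4 == 4 -> filled
(187,190): col outside [0, 187] -> not filled
(5,4): row=0b101, col=0b100, row AND col = 0b100 = 4; 4 == 4 -> filled
(229,146): row=0b11100101, col=0b10010010, row AND col = 0b10000000 = 128; 128 != 146 -> empty
(163,78): row=0b10100011, col=0b1001110, row AND col = 0b10 = 2; 2 != 78 -> empty
(135,117): row=0b10000111, col=0b1110101, row AND col = 0b101 = 5; 5 != 117 -> empty
(33,3): row=0b100001, col=0b11, row AND col = 0b1 = 1; 1 != 3 -> empty
(241,242): col outside [0, 241] -> not filled

Answer: yes no yes no no no no no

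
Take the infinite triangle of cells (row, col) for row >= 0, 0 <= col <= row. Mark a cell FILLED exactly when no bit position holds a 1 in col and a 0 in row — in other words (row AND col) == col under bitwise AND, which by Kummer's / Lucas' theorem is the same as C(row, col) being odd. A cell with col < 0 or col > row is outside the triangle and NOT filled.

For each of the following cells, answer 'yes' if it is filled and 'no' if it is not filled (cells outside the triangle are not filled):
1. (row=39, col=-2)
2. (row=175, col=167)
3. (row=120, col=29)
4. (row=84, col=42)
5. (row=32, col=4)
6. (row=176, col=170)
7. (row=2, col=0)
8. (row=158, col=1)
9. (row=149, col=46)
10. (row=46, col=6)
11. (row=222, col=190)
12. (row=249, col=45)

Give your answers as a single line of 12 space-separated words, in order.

(39,-2): col outside [0, 39] -> not filled
(175,167): row=0b10101111, col=0b10100111, row AND col = 0b10100111 = 167; 167 == 167 -> filled
(120,29): row=0b1111000, col=0b11101, row AND col = 0b11000 = 24; 24 != 29 -> empty
(84,42): row=0b1010100, col=0b101010, row AND col = 0b0 = 0; 0 != 42 -> empty
(32,4): row=0b100000, col=0b100, row AND col = 0b0 = 0; 0 != 4 -> empty
(176,170): row=0b10110000, col=0b10101010, row AND col = 0b10100000 = 160; 160 != 170 -> empty
(2,0): row=0b10, col=0b0, row AND col = 0b0 = 0; 0 == 0 -> filled
(158,1): row=0b10011110, col=0b1, row AND col = 0b0 = 0; 0 != 1 -> empty
(149,46): row=0b10010101, col=0b101110, row AND col = 0b100 = 4; 4 != 46 -> empty
(46,6): row=0b101110, col=0b110, row AND col = 0b110 = 6; 6 == 6 -> filled
(222,190): row=0b11011110, col=0b10111110, row AND col = 0b10011110 = 158; 158 != 190 -> empty
(249,45): row=0b11111001, col=0b101101, row AND col = 0b101001 = 41; 41 != 45 -> empty

Answer: no yes no no no no yes no no yes no no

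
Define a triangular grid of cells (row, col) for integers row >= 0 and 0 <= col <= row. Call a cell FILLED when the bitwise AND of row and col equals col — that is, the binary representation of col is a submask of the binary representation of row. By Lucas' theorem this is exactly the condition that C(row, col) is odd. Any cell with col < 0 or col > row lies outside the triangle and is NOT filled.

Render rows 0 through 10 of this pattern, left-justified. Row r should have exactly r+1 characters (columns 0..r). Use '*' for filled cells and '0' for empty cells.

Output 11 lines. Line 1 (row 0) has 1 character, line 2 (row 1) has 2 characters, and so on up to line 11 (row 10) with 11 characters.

r0=0: *
r1=1: **
r2=10: *0*
r3=11: ****
r4=100: *000*
r5=101: **00**
r6=110: *0*0*0*
r7=111: ********
r8=1000: *0000000*
r9=1001: **000000**
r10=1010: *0*00000*0*

Answer: *
**
*0*
****
*000*
**00**
*0*0*0*
********
*0000000*
**000000**
*0*00000*0*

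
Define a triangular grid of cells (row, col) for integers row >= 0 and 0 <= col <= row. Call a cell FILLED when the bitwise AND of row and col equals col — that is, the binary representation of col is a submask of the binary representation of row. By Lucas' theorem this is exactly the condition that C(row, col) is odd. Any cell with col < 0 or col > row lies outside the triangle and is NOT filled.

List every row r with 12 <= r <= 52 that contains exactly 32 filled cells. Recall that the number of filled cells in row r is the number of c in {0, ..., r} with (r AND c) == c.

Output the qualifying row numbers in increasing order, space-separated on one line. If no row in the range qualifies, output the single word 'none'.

Answer: 31 47

Derivation:
Row r has 2^popcount(r) filled cells, so we need popcount(r) = log2(32) = 5.
Scan r = 12..52 and keep those with exactly 5 one-bits:
r=12=1100 popcount=2 -> skip
r=13=1101 popcount=3 -> skip
r=14=1110 popcount=3 -> skip
r=15=1111 popcount=4 -> skip
r=16=10000 popcount=1 -> skip
r=17=10001 popcount=2 -> skip
r=18=10010 popcount=2 -> skip
r=19=10011 popcount=3 -> skip
r=20=10100 popcount=2 -> skip
r=21=10101 popcount=3 -> skip
r=22=10110 popcount=3 -> skip
r=23=10111 popcount=4 -> skip
r=24=11000 popcount=2 -> skip
r=25=11001 popcount=3 -> skip
r=26=11010 popcount=3 -> skip
r=27=11011 popcount=4 -> skip
r=28=11100 popcount=3 -> skip
r=29=11101 popcount=4 -> skip
r=30=11110 popcount=4 -> skip
r=31=11111 popcount=5 -> KEEP
r=32=100000 popcount=1 -> skip
r=33=100001 popcount=2 -> skip
r=34=100010 popcount=2 -> skip
r=35=100011 popcount=3 -> skip
r=36=100100 popcount=2 -> skip
r=37=100101 popcount=3 -> skip
r=38=100110 popcount=3 -> skip
r=39=100111 popcount=4 -> skip
r=40=101000 popcount=2 -> skip
r=41=101001 popcount=3 -> skip
r=42=101010 popcount=3 -> skip
r=43=101011 popcount=4 -> skip
r=44=101100 popcount=3 -> skip
r=45=101101 popcount=4 -> skip
r=46=101110 popcount=4 -> skip
r=47=101111 popcount=5 -> KEEP
r=48=110000 popcount=2 -> skip
r=49=110001 popcount=3 -> skip
r=50=110010 popcount=3 -> skip
r=51=110011 popcount=4 -> skip
r=52=110100 popcount=3 -> skip
Kept rows: 31 47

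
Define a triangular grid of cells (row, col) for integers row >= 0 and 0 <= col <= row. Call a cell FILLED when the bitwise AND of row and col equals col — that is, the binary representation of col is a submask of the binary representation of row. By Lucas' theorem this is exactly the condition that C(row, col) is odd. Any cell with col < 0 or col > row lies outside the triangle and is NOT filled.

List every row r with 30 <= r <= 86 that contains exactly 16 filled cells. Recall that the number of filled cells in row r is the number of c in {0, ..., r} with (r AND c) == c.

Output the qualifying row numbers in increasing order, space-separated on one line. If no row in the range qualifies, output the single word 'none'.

Answer: 30 39 43 45 46 51 53 54 57 58 60 71 75 77 78 83 85 86

Derivation:
Row r has 2^popcount(r) filled cells, so we need popcount(r) = log2(16) = 4.
Scan r = 30..86 and keep those with exactly 4 one-bits:
r=30=11110 popcount=4 -> KEEP
r=31=11111 popcount=5 -> skip
r=32=100000 popcount=1 -> skip
r=33=100001 popcount=2 -> skip
r=34=100010 popcount=2 -> skip
r=35=100011 popcount=3 -> skip
r=36=100100 popcount=2 -> skip
r=37=100101 popcount=3 -> skip
r=38=100110 popcount=3 -> skip
r=39=100111 popcount=4 -> KEEP
r=40=101000 popcount=2 -> skip
r=41=101001 popcount=3 -> skip
r=42=101010 popcount=3 -> skip
r=43=101011 popcount=4 -> KEEP
r=44=101100 popcount=3 -> skip
r=45=101101 popcount=4 -> KEEP
r=46=101110 popcount=4 -> KEEP
r=47=101111 popcount=5 -> skip
r=48=110000 popcount=2 -> skip
r=49=110001 popcount=3 -> skip
r=50=110010 popcount=3 -> skip
r=51=110011 popcount=4 -> KEEP
r=52=110100 popcount=3 -> skip
r=53=110101 popcount=4 -> KEEP
r=54=110110 popcount=4 -> KEEP
r=55=110111 popcount=5 -> skip
r=56=111000 popcount=3 -> skip
r=57=111001 popcount=4 -> KEEP
r=58=111010 popcount=4 -> KEEP
r=59=111011 popcount=5 -> skip
r=60=111100 popcount=4 -> KEEP
r=61=111101 popcount=5 -> skip
r=62=111110 popcount=5 -> skip
r=63=111111 popcount=6 -> skip
r=64=1000000 popcount=1 -> skip
r=65=1000001 popcount=2 -> skip
r=66=1000010 popcount=2 -> skip
r=67=1000011 popcount=3 -> skip
r=68=1000100 popcount=2 -> skip
r=69=1000101 popcount=3 -> skip
r=70=1000110 popcount=3 -> skip
r=71=1000111 popcount=4 -> KEEP
r=72=1001000 popcount=2 -> skip
r=73=1001001 popcount=3 -> skip
r=74=1001010 popcount=3 -> skip
r=75=1001011 popcount=4 -> KEEP
r=76=1001100 popcount=3 -> skip
r=77=1001101 popcount=4 -> KEEP
r=78=1001110 popcount=4 -> KEEP
r=79=1001111 popcount=5 -> skip
r=80=1010000 popcount=2 -> skip
r=81=1010001 popcount=3 -> skip
r=82=1010010 popcount=3 -> skip
r=83=1010011 popcount=4 -> KEEP
r=84=1010100 popcount=3 -> skip
r=85=1010101 popcount=4 -> KEEP
r=86=1010110 popcount=4 -> KEEP
Kept rows: 30 39 43 45 46 51 53 54 57 58 60 71 75 77 78 83 85 86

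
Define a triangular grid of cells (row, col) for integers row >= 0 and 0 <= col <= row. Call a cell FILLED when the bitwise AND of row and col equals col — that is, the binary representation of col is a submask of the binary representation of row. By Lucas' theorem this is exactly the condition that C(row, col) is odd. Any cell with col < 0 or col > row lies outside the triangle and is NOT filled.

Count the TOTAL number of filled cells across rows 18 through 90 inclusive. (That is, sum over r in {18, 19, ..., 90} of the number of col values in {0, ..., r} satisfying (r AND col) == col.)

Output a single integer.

r18=10010 pc2: +4 =4
r19=10011 pc3: +8 =12
r20=10100 pc2: +4 =16
r21=10101 pc3: +8 =24
r22=10110 pc3: +8 =32
r23=10111 pc4: +16 =48
r24=11000 pc2: +4 =52
r25=11001 pc3: +8 =60
r26=11010 pc3: +8 =68
r27=11011 pc4: +16 =84
r28=11100 pc3: +8 =92
r29=11101 pc4: +16 =108
r30=11110 pc4: +16 =124
r31=11111 pc5: +32 =156
r32=100000 pc1: +2 =158
r33=100001 pc2: +4 =162
r34=100010 pc2: +4 =166
r35=100011 pc3: +8 =174
r36=100100 pc2: +4 =178
r37=100101 pc3: +8 =186
r38=100110 pc3: +8 =194
r39=100111 pc4: +16 =210
r40=101000 pc2: +4 =214
r41=101001 pc3: +8 =222
r42=101010 pc3: +8 =230
r43=101011 pc4: +16 =246
r44=101100 pc3: +8 =254
r45=101101 pc4: +16 =270
r46=101110 pc4: +16 =286
r47=101111 pc5: +32 =318
r48=110000 pc2: +4 =322
r49=110001 pc3: +8 =330
r50=110010 pc3: +8 =338
r51=110011 pc4: +16 =354
r52=110100 pc3: +8 =362
r53=110101 pc4: +16 =378
r54=110110 pc4: +16 =394
r55=110111 pc5: +32 =426
r56=111000 pc3: +8 =434
r57=111001 pc4: +16 =450
r58=111010 pc4: +16 =466
r59=111011 pc5: +32 =498
r60=111100 pc4: +16 =514
r61=111101 pc5: +32 =546
r62=111110 pc5: +32 =578
r63=111111 pc6: +64 =642
r64=1000000 pc1: +2 =644
r65=1000001 pc2: +4 =648
r66=1000010 pc2: +4 =652
r67=1000011 pc3: +8 =660
r68=1000100 pc2: +4 =664
r69=1000101 pc3: +8 =672
r70=1000110 pc3: +8 =680
r71=1000111 pc4: +16 =696
r72=1001000 pc2: +4 =700
r73=1001001 pc3: +8 =708
r74=1001010 pc3: +8 =716
r75=1001011 pc4: +16 =732
r76=1001100 pc3: +8 =740
r77=1001101 pc4: +16 =756
r78=1001110 pc4: +16 =772
r79=1001111 pc5: +32 =804
r80=1010000 pc2: +4 =808
r81=1010001 pc3: +8 =816
r82=1010010 pc3: +8 =824
r83=1010011 pc4: +16 =840
r84=1010100 pc3: +8 =848
r85=1010101 pc4: +16 =864
r86=1010110 pc4: +16 =880
r87=1010111 pc5: +32 =912
r88=1011000 pc3: +8 =920
r89=1011001 pc4: +16 =936
r90=1011010 pc4: +16 =952

Answer: 952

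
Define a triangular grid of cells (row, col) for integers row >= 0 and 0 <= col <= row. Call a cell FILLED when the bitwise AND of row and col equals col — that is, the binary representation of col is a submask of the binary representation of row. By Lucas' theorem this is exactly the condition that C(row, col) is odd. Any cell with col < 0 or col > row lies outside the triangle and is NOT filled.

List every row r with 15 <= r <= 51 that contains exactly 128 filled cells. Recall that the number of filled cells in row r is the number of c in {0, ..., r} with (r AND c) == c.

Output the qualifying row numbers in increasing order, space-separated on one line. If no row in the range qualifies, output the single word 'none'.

Answer: none

Derivation:
Row r has 2^popcount(r) filled cells, so we need popcount(r) = log2(128) = 7.
Scan r = 15..51 and keep those with exactly 7 one-bits:
r=15=1111 popcount=4 -> skip
r=16=10000 popcount=1 -> skip
r=17=10001 popcount=2 -> skip
r=18=10010 popcount=2 -> skip
r=19=10011 popcount=3 -> skip
r=20=10100 popcount=2 -> skip
r=21=10101 popcount=3 -> skip
r=22=10110 popcount=3 -> skip
r=23=10111 popcount=4 -> skip
r=24=11000 popcount=2 -> skip
r=25=11001 popcount=3 -> skip
r=26=11010 popcount=3 -> skip
r=27=11011 popcount=4 -> skip
r=28=11100 popcount=3 -> skip
r=29=11101 popcount=4 -> skip
r=30=11110 popcount=4 -> skip
r=31=11111 popcount=5 -> skip
r=32=100000 popcount=1 -> skip
r=33=100001 popcount=2 -> skip
r=34=100010 popcount=2 -> skip
r=35=100011 popcount=3 -> skip
r=36=100100 popcount=2 -> skip
r=37=100101 popcount=3 -> skip
r=38=100110 popcount=3 -> skip
r=39=100111 popcount=4 -> skip
r=40=101000 popcount=2 -> skip
r=41=101001 popcount=3 -> skip
r=42=101010 popcount=3 -> skip
r=43=101011 popcount=4 -> skip
r=44=101100 popcount=3 -> skip
r=45=101101 popcount=4 -> skip
r=46=101110 popcount=4 -> skip
r=47=101111 popcount=5 -> skip
r=48=110000 popcount=2 -> skip
r=49=110001 popcount=3 -> skip
r=50=110010 popcount=3 -> skip
r=51=110011 popcount=4 -> skip
Kept rows: none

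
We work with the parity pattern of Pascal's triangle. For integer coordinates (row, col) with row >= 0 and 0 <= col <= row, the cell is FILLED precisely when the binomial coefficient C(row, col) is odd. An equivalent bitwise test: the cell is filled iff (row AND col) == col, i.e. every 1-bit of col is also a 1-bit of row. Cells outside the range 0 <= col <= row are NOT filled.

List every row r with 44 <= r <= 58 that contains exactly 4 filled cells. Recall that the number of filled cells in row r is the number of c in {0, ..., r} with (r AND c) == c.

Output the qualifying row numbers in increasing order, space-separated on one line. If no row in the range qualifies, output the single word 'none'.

Row r has 2^popcount(r) filled cells, so we need popcount(r) = log2(4) = 2.
Scan r = 44..58 and keep those with exactly 2 one-bits:
r=44=101100 popcount=3 -> skip
r=45=101101 popcount=4 -> skip
r=46=101110 popcount=4 -> skip
r=47=101111 popcount=5 -> skip
r=48=110000 popcount=2 -> KEEP
r=49=110001 popcount=3 -> skip
r=50=110010 popcount=3 -> skip
r=51=110011 popcount=4 -> skip
r=52=110100 popcount=3 -> skip
r=53=110101 popcount=4 -> skip
r=54=110110 popcount=4 -> skip
r=55=110111 popcount=5 -> skip
r=56=111000 popcount=3 -> skip
r=57=111001 popcount=4 -> skip
r=58=111010 popcount=4 -> skip
Kept rows: 48

Answer: 48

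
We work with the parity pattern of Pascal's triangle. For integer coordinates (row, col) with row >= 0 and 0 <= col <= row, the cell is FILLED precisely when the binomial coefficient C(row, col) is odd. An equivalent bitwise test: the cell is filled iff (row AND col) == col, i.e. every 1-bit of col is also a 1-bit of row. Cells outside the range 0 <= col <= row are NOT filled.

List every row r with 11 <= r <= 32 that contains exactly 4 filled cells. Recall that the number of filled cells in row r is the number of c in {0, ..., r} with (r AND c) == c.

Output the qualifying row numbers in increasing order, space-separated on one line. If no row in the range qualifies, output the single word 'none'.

Answer: 12 17 18 20 24

Derivation:
Row r has 2^popcount(r) filled cells, so we need popcount(r) = log2(4) = 2.
Scan r = 11..32 and keep those with exactly 2 one-bits:
r=11=1011 popcount=3 -> skip
r=12=1100 popcount=2 -> KEEP
r=13=1101 popcount=3 -> skip
r=14=1110 popcount=3 -> skip
r=15=1111 popcount=4 -> skip
r=16=10000 popcount=1 -> skip
r=17=10001 popcount=2 -> KEEP
r=18=10010 popcount=2 -> KEEP
r=19=10011 popcount=3 -> skip
r=20=10100 popcount=2 -> KEEP
r=21=10101 popcount=3 -> skip
r=22=10110 popcount=3 -> skip
r=23=10111 popcount=4 -> skip
r=24=11000 popcount=2 -> KEEP
r=25=11001 popcount=3 -> skip
r=26=11010 popcount=3 -> skip
r=27=11011 popcount=4 -> skip
r=28=11100 popcount=3 -> skip
r=29=11101 popcount=4 -> skip
r=30=11110 popcount=4 -> skip
r=31=11111 popcount=5 -> skip
r=32=100000 popcount=1 -> skip
Kept rows: 12 17 18 20 24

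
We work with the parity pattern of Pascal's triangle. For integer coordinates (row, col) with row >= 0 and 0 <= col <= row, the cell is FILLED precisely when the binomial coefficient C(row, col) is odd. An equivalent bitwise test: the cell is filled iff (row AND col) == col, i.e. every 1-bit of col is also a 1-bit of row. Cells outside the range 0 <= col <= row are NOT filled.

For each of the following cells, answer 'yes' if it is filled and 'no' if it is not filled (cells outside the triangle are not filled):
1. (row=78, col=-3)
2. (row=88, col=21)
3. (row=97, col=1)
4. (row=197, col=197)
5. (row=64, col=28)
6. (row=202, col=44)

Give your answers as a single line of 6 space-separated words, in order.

Answer: no no yes yes no no

Derivation:
(78,-3): col outside [0, 78] -> not filled
(88,21): row=0b1011000, col=0b10101, row AND col = 0b10000 = 16; 16 != 21 -> empty
(97,1): row=0b1100001, col=0b1, row AND col = 0b1 = 1; 1 == 1 -> filled
(197,197): row=0b11000101, col=0b11000101, row AND col = 0b11000101 = 197; 197 == 197 -> filled
(64,28): row=0b1000000, col=0b11100, row AND col = 0b0 = 0; 0 != 28 -> empty
(202,44): row=0b11001010, col=0b101100, row AND col = 0b1000 = 8; 8 != 44 -> empty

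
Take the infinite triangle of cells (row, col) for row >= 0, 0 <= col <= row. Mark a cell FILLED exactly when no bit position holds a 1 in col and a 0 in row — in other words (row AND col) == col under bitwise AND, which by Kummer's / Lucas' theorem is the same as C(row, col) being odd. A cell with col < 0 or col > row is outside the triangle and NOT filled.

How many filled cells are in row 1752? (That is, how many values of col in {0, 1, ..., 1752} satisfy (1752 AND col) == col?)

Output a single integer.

1752 in binary = 11011011000
popcount(1752) = number of 1-bits in 11011011000 = 6
A col c satisfies (1752 AND c) == c iff every set bit of c is also set in 1752; each of the 6 set bits of 1752 can independently be on or off in c.
count = 2^6 = 64

Answer: 64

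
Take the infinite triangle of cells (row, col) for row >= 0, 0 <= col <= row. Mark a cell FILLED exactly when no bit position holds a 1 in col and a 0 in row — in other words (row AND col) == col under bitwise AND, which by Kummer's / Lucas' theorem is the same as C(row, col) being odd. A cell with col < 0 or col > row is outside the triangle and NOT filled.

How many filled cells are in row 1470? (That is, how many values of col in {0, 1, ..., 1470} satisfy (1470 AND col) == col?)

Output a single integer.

1470 in binary = 10110111110
popcount(1470) = number of 1-bits in 10110111110 = 8
A col c satisfies (1470 AND c) == c iff every set bit of c is also set in 1470; each of the 8 set bits of 1470 can independently be on or off in c.
count = 2^8 = 256

Answer: 256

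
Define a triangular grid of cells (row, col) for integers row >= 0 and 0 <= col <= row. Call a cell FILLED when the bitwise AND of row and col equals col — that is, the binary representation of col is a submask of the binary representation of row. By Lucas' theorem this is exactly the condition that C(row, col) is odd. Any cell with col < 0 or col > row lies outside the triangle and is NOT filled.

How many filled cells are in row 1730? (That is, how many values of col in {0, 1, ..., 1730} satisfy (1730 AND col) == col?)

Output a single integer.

1730 in binary = 11011000010
popcount(1730) = number of 1-bits in 11011000010 = 5
A col c satisfies (1730 AND c) == c iff every set bit of c is also set in 1730; each of the 5 set bits of 1730 can independently be on or off in c.
count = 2^5 = 32

Answer: 32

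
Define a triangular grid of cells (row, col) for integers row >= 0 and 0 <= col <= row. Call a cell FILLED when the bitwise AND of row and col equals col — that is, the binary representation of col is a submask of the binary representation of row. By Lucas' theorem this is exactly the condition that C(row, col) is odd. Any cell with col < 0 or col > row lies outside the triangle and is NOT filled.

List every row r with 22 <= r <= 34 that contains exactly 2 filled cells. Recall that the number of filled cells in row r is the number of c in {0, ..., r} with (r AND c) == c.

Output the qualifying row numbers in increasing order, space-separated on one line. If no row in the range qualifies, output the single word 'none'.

Row r has 2^popcount(r) filled cells, so we need popcount(r) = log2(2) = 1.
Scan r = 22..34 and keep those with exactly 1 one-bits:
r=22=10110 popcount=3 -> skip
r=23=10111 popcount=4 -> skip
r=24=11000 popcount=2 -> skip
r=25=11001 popcount=3 -> skip
r=26=11010 popcount=3 -> skip
r=27=11011 popcount=4 -> skip
r=28=11100 popcount=3 -> skip
r=29=11101 popcount=4 -> skip
r=30=11110 popcount=4 -> skip
r=31=11111 popcount=5 -> skip
r=32=100000 popcount=1 -> KEEP
r=33=100001 popcount=2 -> skip
r=34=100010 popcount=2 -> skip
Kept rows: 32

Answer: 32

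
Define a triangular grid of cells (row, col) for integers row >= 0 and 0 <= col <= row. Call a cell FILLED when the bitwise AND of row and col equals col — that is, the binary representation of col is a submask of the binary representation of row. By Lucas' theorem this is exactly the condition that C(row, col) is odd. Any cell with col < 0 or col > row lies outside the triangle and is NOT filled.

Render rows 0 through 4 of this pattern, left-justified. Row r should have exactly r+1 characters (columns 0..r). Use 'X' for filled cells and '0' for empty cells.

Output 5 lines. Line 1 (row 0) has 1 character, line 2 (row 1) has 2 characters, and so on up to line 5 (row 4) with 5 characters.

r0=0: X
r1=1: XX
r2=10: X0X
r3=11: XXXX
r4=100: X000X

Answer: X
XX
X0X
XXXX
X000X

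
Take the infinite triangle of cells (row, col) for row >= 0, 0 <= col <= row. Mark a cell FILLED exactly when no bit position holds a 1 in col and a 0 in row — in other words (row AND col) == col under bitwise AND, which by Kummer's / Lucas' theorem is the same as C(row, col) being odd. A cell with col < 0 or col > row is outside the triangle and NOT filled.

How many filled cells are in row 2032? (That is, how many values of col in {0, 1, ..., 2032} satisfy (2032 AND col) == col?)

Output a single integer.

2032 in binary = 11111110000
popcount(2032) = number of 1-bits in 11111110000 = 7
A col c satisfies (2032 AND c) == c iff every set bit of c is also set in 2032; each of the 7 set bits of 2032 can independently be on or off in c.
count = 2^7 = 128

Answer: 128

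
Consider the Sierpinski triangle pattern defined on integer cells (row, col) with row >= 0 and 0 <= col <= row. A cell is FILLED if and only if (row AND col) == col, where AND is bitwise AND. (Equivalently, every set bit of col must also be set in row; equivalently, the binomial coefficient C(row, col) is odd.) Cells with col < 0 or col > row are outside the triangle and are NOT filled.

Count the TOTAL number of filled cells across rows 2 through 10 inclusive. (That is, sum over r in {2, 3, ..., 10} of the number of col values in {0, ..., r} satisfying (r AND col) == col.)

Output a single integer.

Answer: 34

Derivation:
r2=10 pc1: +2 =2
r3=11 pc2: +4 =6
r4=100 pc1: +2 =8
r5=101 pc2: +4 =12
r6=110 pc2: +4 =16
r7=111 pc3: +8 =24
r8=1000 pc1: +2 =26
r9=1001 pc2: +4 =30
r10=1010 pc2: +4 =34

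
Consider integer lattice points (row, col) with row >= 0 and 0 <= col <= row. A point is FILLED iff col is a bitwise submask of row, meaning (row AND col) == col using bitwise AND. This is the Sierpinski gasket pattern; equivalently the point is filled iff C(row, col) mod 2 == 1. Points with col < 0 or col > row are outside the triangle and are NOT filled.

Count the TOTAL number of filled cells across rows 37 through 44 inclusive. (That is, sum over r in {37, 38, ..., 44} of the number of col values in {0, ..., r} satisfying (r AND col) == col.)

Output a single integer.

Answer: 76

Derivation:
r37=100101 pc3: +8 =8
r38=100110 pc3: +8 =16
r39=100111 pc4: +16 =32
r40=101000 pc2: +4 =36
r41=101001 pc3: +8 =44
r42=101010 pc3: +8 =52
r43=101011 pc4: +16 =68
r44=101100 pc3: +8 =76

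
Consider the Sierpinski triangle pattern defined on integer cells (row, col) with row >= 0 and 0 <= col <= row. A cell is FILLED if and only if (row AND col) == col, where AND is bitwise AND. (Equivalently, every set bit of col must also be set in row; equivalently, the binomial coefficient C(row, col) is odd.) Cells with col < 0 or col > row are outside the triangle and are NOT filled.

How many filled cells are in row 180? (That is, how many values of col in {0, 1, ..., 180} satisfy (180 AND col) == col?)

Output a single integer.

180 in binary = 10110100
popcount(180) = number of 1-bits in 10110100 = 4
A col c satisfies (180 AND c) == c iff every set bit of c is also set in 180; each of the 4 set bits of 180 can independently be on or off in c.
count = 2^4 = 16

Answer: 16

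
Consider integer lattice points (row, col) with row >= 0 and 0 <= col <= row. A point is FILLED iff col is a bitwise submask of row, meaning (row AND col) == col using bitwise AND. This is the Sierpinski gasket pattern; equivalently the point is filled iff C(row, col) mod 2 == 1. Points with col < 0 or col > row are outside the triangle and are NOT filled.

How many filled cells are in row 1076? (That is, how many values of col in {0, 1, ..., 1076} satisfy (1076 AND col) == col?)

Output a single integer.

1076 in binary = 10000110100
popcount(1076) = number of 1-bits in 10000110100 = 4
A col c satisfies (1076 AND c) == c iff every set bit of c is also set in 1076; each of the 4 set bits of 1076 can independently be on or off in c.
count = 2^4 = 16

Answer: 16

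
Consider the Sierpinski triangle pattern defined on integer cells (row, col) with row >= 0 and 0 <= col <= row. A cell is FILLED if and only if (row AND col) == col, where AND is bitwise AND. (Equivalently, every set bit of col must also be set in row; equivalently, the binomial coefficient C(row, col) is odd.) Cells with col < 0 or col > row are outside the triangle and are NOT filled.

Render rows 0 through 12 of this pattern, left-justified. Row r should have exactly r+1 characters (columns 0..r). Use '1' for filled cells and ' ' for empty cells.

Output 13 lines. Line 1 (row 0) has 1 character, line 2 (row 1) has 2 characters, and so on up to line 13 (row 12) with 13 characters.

Answer: 1
11
1 1
1111
1   1
11  11
1 1 1 1
11111111
1       1
11      11
1 1     1 1
1111    1111
1   1   1   1

Derivation:
r0=0: 1
r1=1: 11
r2=10: 1 1
r3=11: 1111
r4=100: 1   1
r5=101: 11  11
r6=110: 1 1 1 1
r7=111: 11111111
r8=1000: 1       1
r9=1001: 11      11
r10=1010: 1 1     1 1
r11=1011: 1111    1111
r12=1100: 1   1   1   1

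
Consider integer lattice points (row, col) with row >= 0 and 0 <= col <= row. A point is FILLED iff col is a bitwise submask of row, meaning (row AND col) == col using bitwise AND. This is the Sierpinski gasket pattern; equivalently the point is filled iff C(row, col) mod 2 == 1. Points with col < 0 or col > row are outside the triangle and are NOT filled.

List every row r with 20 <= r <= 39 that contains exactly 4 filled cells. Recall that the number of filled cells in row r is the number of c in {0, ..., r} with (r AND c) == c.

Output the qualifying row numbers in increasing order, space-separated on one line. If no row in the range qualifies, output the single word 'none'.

Answer: 20 24 33 34 36

Derivation:
Row r has 2^popcount(r) filled cells, so we need popcount(r) = log2(4) = 2.
Scan r = 20..39 and keep those with exactly 2 one-bits:
r=20=10100 popcount=2 -> KEEP
r=21=10101 popcount=3 -> skip
r=22=10110 popcount=3 -> skip
r=23=10111 popcount=4 -> skip
r=24=11000 popcount=2 -> KEEP
r=25=11001 popcount=3 -> skip
r=26=11010 popcount=3 -> skip
r=27=11011 popcount=4 -> skip
r=28=11100 popcount=3 -> skip
r=29=11101 popcount=4 -> skip
r=30=11110 popcount=4 -> skip
r=31=11111 popcount=5 -> skip
r=32=100000 popcount=1 -> skip
r=33=100001 popcount=2 -> KEEP
r=34=100010 popcount=2 -> KEEP
r=35=100011 popcount=3 -> skip
r=36=100100 popcount=2 -> KEEP
r=37=100101 popcount=3 -> skip
r=38=100110 popcount=3 -> skip
r=39=100111 popcount=4 -> skip
Kept rows: 20 24 33 34 36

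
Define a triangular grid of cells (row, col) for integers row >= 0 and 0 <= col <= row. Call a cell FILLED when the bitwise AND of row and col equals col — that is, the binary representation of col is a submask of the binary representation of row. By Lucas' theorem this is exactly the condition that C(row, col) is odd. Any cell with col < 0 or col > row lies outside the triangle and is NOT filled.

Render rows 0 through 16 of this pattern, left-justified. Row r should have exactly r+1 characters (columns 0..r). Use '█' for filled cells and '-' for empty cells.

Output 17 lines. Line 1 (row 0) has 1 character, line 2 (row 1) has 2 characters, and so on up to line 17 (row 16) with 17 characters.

r0=0: █
r1=1: ██
r2=10: █-█
r3=11: ████
r4=100: █---█
r5=101: ██--██
r6=110: █-█-█-█
r7=111: ████████
r8=1000: █-------█
r9=1001: ██------██
r10=1010: █-█-----█-█
r11=1011: ████----████
r12=1100: █---█---█---█
r13=1101: ██--██--██--██
r14=1110: █-█-█-█-█-█-█-█
r15=1111: ████████████████
r16=10000: █---------------█

Answer: █
██
█-█
████
█---█
██--██
█-█-█-█
████████
█-------█
██------██
█-█-----█-█
████----████
█---█---█---█
██--██--██--██
█-█-█-█-█-█-█-█
████████████████
█---------------█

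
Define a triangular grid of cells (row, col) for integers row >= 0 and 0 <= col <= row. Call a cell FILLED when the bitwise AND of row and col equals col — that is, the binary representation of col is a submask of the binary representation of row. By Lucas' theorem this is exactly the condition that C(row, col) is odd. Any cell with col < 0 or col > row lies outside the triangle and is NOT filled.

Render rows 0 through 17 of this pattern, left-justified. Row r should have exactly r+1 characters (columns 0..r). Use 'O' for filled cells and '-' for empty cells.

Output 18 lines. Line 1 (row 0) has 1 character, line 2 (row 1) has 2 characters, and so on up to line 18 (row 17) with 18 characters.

Answer: O
OO
O-O
OOOO
O---O
OO--OO
O-O-O-O
OOOOOOOO
O-------O
OO------OO
O-O-----O-O
OOOO----OOOO
O---O---O---O
OO--OO--OO--OO
O-O-O-O-O-O-O-O
OOOOOOOOOOOOOOOO
O---------------O
OO--------------OO

Derivation:
r0=0: O
r1=1: OO
r2=10: O-O
r3=11: OOOO
r4=100: O---O
r5=101: OO--OO
r6=110: O-O-O-O
r7=111: OOOOOOOO
r8=1000: O-------O
r9=1001: OO------OO
r10=1010: O-O-----O-O
r11=1011: OOOO----OOOO
r12=1100: O---O---O---O
r13=1101: OO--OO--OO--OO
r14=1110: O-O-O-O-O-O-O-O
r15=1111: OOOOOOOOOOOOOOOO
r16=10000: O---------------O
r17=10001: OO--------------OO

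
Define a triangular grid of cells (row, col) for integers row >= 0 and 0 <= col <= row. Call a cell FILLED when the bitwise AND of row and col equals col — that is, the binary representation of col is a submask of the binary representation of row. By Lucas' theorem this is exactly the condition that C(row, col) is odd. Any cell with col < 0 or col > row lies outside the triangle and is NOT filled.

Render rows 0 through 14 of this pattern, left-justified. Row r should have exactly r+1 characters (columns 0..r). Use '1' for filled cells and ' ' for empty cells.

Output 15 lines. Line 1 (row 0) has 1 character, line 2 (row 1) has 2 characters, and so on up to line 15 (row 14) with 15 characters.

r0=0: 1
r1=1: 11
r2=10: 1 1
r3=11: 1111
r4=100: 1   1
r5=101: 11  11
r6=110: 1 1 1 1
r7=111: 11111111
r8=1000: 1       1
r9=1001: 11      11
r10=1010: 1 1     1 1
r11=1011: 1111    1111
r12=1100: 1   1   1   1
r13=1101: 11  11  11  11
r14=1110: 1 1 1 1 1 1 1 1

Answer: 1
11
1 1
1111
1   1
11  11
1 1 1 1
11111111
1       1
11      11
1 1     1 1
1111    1111
1   1   1   1
11  11  11  11
1 1 1 1 1 1 1 1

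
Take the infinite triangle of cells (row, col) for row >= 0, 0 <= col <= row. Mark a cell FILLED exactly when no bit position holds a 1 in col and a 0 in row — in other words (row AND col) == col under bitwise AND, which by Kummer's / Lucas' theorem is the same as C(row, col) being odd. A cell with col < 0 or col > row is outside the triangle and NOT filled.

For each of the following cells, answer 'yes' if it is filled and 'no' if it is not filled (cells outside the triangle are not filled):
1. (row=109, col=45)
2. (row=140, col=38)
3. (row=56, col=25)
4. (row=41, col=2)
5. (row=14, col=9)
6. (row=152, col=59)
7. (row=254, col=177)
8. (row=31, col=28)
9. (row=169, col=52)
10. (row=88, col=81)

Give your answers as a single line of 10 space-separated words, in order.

(109,45): row=0b1101101, col=0b101101, row AND col = 0b101101 = 45; 45 == 45 -> filled
(140,38): row=0b10001100, col=0b100110, row AND col = 0b100 = 4; 4 != 38 -> empty
(56,25): row=0b111000, col=0b11001, row AND col = 0b11000 = 24; 24 != 25 -> empty
(41,2): row=0b101001, col=0b10, row AND col = 0b0 = 0; 0 != 2 -> empty
(14,9): row=0b1110, col=0b1001, row AND col = 0b1000 = 8; 8 != 9 -> empty
(152,59): row=0b10011000, col=0b111011, row AND col = 0b11000 = 24; 24 != 59 -> empty
(254,177): row=0b11111110, col=0b10110001, row AND col = 0b10110000 = 176; 176 != 177 -> empty
(31,28): row=0b11111, col=0b11100, row AND col = 0b11100 = 28; 28 == 28 -> filled
(169,52): row=0b10101001, col=0b110100, row AND col = 0b100000 = 32; 32 != 52 -> empty
(88,81): row=0b1011000, col=0b1010001, row AND col = 0b1010000 = 80; 80 != 81 -> empty

Answer: yes no no no no no no yes no no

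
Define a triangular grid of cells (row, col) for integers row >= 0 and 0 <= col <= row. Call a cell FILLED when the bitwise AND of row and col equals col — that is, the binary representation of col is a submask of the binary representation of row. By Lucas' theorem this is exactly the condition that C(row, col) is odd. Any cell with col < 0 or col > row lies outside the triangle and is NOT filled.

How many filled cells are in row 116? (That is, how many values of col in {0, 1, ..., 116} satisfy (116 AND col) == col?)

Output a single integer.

116 in binary = 1110100
popcount(116) = number of 1-bits in 1110100 = 4
A col c satisfies (116 AND c) == c iff every set bit of c is also set in 116; each of the 4 set bits of 116 can independently be on or off in c.
count = 2^4 = 16

Answer: 16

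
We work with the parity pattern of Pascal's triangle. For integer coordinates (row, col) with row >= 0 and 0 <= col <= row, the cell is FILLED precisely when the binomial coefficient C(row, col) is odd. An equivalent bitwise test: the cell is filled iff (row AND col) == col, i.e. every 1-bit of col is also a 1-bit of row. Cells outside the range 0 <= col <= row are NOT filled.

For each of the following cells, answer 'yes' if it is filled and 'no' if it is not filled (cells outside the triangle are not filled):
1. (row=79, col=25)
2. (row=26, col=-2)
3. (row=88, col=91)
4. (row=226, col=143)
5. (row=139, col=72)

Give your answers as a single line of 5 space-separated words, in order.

Answer: no no no no no

Derivation:
(79,25): row=0b1001111, col=0b11001, row AND col = 0b1001 = 9; 9 != 25 -> empty
(26,-2): col outside [0, 26] -> not filled
(88,91): col outside [0, 88] -> not filled
(226,143): row=0b11100010, col=0b10001111, row AND col = 0b10000010 = 130; 130 != 143 -> empty
(139,72): row=0b10001011, col=0b1001000, row AND col = 0b1000 = 8; 8 != 72 -> empty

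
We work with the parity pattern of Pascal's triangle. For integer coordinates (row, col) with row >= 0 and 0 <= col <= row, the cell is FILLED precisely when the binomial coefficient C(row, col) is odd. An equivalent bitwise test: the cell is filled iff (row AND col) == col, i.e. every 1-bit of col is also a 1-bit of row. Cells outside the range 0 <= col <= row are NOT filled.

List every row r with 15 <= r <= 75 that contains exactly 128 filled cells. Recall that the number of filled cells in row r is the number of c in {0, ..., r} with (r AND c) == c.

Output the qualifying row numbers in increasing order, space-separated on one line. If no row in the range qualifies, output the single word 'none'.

Row r has 2^popcount(r) filled cells, so we need popcount(r) = log2(128) = 7.
Scan r = 15..75 and keep those with exactly 7 one-bits:
r=15=1111 popcount=4 -> skip
r=16=10000 popcount=1 -> skip
r=17=10001 popcount=2 -> skip
r=18=10010 popcount=2 -> skip
r=19=10011 popcount=3 -> skip
r=20=10100 popcount=2 -> skip
r=21=10101 popcount=3 -> skip
r=22=10110 popcount=3 -> skip
r=23=10111 popcount=4 -> skip
r=24=11000 popcount=2 -> skip
r=25=11001 popcount=3 -> skip
r=26=11010 popcount=3 -> skip
r=27=11011 popcount=4 -> skip
r=28=11100 popcount=3 -> skip
r=29=11101 popcount=4 -> skip
r=30=11110 popcount=4 -> skip
r=31=11111 popcount=5 -> skip
r=32=100000 popcount=1 -> skip
r=33=100001 popcount=2 -> skip
r=34=100010 popcount=2 -> skip
r=35=100011 popcount=3 -> skip
r=36=100100 popcount=2 -> skip
r=37=100101 popcount=3 -> skip
r=38=100110 popcount=3 -> skip
r=39=100111 popcount=4 -> skip
r=40=101000 popcount=2 -> skip
r=41=101001 popcount=3 -> skip
r=42=101010 popcount=3 -> skip
r=43=101011 popcount=4 -> skip
r=44=101100 popcount=3 -> skip
r=45=101101 popcount=4 -> skip
r=46=101110 popcount=4 -> skip
r=47=101111 popcount=5 -> skip
r=48=110000 popcount=2 -> skip
r=49=110001 popcount=3 -> skip
r=50=110010 popcount=3 -> skip
r=51=110011 popcount=4 -> skip
r=52=110100 popcount=3 -> skip
r=53=110101 popcount=4 -> skip
r=54=110110 popcount=4 -> skip
r=55=110111 popcount=5 -> skip
r=56=111000 popcount=3 -> skip
r=57=111001 popcount=4 -> skip
r=58=111010 popcount=4 -> skip
r=59=111011 popcount=5 -> skip
r=60=111100 popcount=4 -> skip
r=61=111101 popcount=5 -> skip
r=62=111110 popcount=5 -> skip
r=63=111111 popcount=6 -> skip
r=64=1000000 popcount=1 -> skip
r=65=1000001 popcount=2 -> skip
r=66=1000010 popcount=2 -> skip
r=67=1000011 popcount=3 -> skip
r=68=1000100 popcount=2 -> skip
r=69=1000101 popcount=3 -> skip
r=70=1000110 popcount=3 -> skip
r=71=1000111 popcount=4 -> skip
r=72=1001000 popcount=2 -> skip
r=73=1001001 popcount=3 -> skip
r=74=1001010 popcount=3 -> skip
r=75=1001011 popcount=4 -> skip
Kept rows: none

Answer: none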